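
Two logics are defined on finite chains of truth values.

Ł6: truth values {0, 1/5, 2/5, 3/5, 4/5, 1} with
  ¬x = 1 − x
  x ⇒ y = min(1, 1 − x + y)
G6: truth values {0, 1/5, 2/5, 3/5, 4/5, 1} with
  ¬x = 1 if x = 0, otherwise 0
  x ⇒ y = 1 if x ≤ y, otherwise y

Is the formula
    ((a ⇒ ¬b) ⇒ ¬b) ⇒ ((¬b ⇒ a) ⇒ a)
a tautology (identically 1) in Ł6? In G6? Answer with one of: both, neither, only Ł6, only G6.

In Ł6: every assignment gives 1 — tautology.
In G6: at a = 1/5, b = 1/5 the value is 1/5 — not a tautology.

only Ł6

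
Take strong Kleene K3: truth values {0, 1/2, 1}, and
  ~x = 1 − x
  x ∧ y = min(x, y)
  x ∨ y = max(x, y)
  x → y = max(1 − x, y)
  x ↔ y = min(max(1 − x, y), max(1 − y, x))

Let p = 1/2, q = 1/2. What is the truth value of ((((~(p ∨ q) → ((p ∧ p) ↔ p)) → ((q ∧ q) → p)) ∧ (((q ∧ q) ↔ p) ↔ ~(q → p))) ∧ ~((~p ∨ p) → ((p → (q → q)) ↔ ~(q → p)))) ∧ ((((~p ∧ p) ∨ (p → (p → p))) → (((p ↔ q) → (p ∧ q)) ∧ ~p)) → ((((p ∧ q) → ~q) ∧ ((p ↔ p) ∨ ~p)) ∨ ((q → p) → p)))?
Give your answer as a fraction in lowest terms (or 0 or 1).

p ∨ q = 1/2 ∨ 1/2 = 1/2
~(p ∨ q) = ~1/2 = 1/2
p ∧ p = 1/2 ∧ 1/2 = 1/2
(p ∧ p) ↔ p = 1/2 ↔ 1/2 = 1/2
~(p ∨ q) → ((p ∧ p) ↔ p) = 1/2 → 1/2 = 1/2
q ∧ q = 1/2 ∧ 1/2 = 1/2
(q ∧ q) → p = 1/2 → 1/2 = 1/2
(~(p ∨ q) → ((p ∧ p) ↔ p)) → ((q ∧ q) → p) = 1/2 → 1/2 = 1/2
q ∧ q = 1/2 ∧ 1/2 = 1/2
(q ∧ q) ↔ p = 1/2 ↔ 1/2 = 1/2
q → p = 1/2 → 1/2 = 1/2
~(q → p) = ~1/2 = 1/2
((q ∧ q) ↔ p) ↔ ~(q → p) = 1/2 ↔ 1/2 = 1/2
((~(p ∨ q) → ((p ∧ p) ↔ p)) → ((q ∧ q) → p)) ∧ (((q ∧ q) ↔ p) ↔ ~(q → p)) = 1/2 ∧ 1/2 = 1/2
~p = ~1/2 = 1/2
~p ∨ p = 1/2 ∨ 1/2 = 1/2
q → q = 1/2 → 1/2 = 1/2
p → (q → q) = 1/2 → 1/2 = 1/2
q → p = 1/2 → 1/2 = 1/2
~(q → p) = ~1/2 = 1/2
(p → (q → q)) ↔ ~(q → p) = 1/2 ↔ 1/2 = 1/2
(~p ∨ p) → ((p → (q → q)) ↔ ~(q → p)) = 1/2 → 1/2 = 1/2
~((~p ∨ p) → ((p → (q → q)) ↔ ~(q → p))) = ~1/2 = 1/2
(((~(p ∨ q) → ((p ∧ p) ↔ p)) → ((q ∧ q) → p)) ∧ (((q ∧ q) ↔ p) ↔ ~(q → p))) ∧ ~((~p ∨ p) → ((p → (q → q)) ↔ ~(q → p))) = 1/2 ∧ 1/2 = 1/2
~p = ~1/2 = 1/2
~p ∧ p = 1/2 ∧ 1/2 = 1/2
p → p = 1/2 → 1/2 = 1/2
p → (p → p) = 1/2 → 1/2 = 1/2
(~p ∧ p) ∨ (p → (p → p)) = 1/2 ∨ 1/2 = 1/2
p ↔ q = 1/2 ↔ 1/2 = 1/2
p ∧ q = 1/2 ∧ 1/2 = 1/2
(p ↔ q) → (p ∧ q) = 1/2 → 1/2 = 1/2
~p = ~1/2 = 1/2
((p ↔ q) → (p ∧ q)) ∧ ~p = 1/2 ∧ 1/2 = 1/2
((~p ∧ p) ∨ (p → (p → p))) → (((p ↔ q) → (p ∧ q)) ∧ ~p) = 1/2 → 1/2 = 1/2
p ∧ q = 1/2 ∧ 1/2 = 1/2
~q = ~1/2 = 1/2
(p ∧ q) → ~q = 1/2 → 1/2 = 1/2
p ↔ p = 1/2 ↔ 1/2 = 1/2
~p = ~1/2 = 1/2
(p ↔ p) ∨ ~p = 1/2 ∨ 1/2 = 1/2
((p ∧ q) → ~q) ∧ ((p ↔ p) ∨ ~p) = 1/2 ∧ 1/2 = 1/2
q → p = 1/2 → 1/2 = 1/2
(q → p) → p = 1/2 → 1/2 = 1/2
(((p ∧ q) → ~q) ∧ ((p ↔ p) ∨ ~p)) ∨ ((q → p) → p) = 1/2 ∨ 1/2 = 1/2
(((~p ∧ p) ∨ (p → (p → p))) → (((p ↔ q) → (p ∧ q)) ∧ ~p)) → ((((p ∧ q) → ~q) ∧ ((p ↔ p) ∨ ~p)) ∨ ((q → p) → p)) = 1/2 → 1/2 = 1/2
((((~(p ∨ q) → ((p ∧ p) ↔ p)) → ((q ∧ q) → p)) ∧ (((q ∧ q) ↔ p) ↔ ~(q → p))) ∧ ~((~p ∨ p) → ((p → (q → q)) ↔ ~(q → p)))) ∧ ((((~p ∧ p) ∨ (p → (p → p))) → (((p ↔ q) → (p ∧ q)) ∧ ~p)) → ((((p ∧ q) → ~q) ∧ ((p ↔ p) ∨ ~p)) ∨ ((q → p) → p))) = 1/2 ∧ 1/2 = 1/2

1/2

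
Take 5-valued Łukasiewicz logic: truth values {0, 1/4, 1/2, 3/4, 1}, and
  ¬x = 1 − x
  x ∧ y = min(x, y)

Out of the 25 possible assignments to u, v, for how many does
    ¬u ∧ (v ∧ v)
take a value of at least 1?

1

value 1: 1 assignment (counts)
value 3/4: 3 assignments
value 1/2: 5 assignments
value 1/4: 7 assignments
value 0: 9 assignments
So 1 of the 25 assignments meets the threshold.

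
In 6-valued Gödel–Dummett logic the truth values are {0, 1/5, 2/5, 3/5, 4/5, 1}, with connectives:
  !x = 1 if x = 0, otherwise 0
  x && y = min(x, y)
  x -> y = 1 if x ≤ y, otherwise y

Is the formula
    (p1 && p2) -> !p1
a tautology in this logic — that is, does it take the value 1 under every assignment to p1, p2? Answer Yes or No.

No

Counterexample: take p1 = 1/5, p2 = 1/5.
p1 && p2 = 1/5 && 1/5 = 1/5
!p1 = !1/5 = 0
(p1 && p2) -> !p1 = 1/5 -> 0 = 0
This gives 0 ≠ 1.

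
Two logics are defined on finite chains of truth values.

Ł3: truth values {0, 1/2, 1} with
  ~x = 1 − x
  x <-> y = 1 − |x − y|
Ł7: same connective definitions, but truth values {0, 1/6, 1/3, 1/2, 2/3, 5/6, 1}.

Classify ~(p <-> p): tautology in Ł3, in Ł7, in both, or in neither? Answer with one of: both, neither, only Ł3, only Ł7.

In Ł3: at p = 0 the value is 0 — not a tautology.
In Ł7: at p = 0 the value is 0 — not a tautology.

neither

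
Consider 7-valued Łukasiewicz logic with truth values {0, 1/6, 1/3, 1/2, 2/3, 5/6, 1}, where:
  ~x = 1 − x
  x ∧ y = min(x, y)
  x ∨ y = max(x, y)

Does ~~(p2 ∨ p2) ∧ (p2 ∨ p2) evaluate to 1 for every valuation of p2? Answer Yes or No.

Counterexample: take p2 = 0.
p2 ∨ p2 = 0 ∨ 0 = 0
~(p2 ∨ p2) = ~0 = 1
~~(p2 ∨ p2) = ~1 = 0
~~(p2 ∨ p2) ∧ (p2 ∨ p2) = 0 ∧ 0 = 0
This gives 0 ≠ 1.

No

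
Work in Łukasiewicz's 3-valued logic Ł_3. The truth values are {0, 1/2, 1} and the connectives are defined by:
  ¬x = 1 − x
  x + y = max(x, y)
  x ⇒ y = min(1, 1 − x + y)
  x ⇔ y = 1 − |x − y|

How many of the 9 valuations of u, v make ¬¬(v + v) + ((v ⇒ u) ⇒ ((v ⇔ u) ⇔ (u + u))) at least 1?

5

u = 0, v = 0 ↦ 0  <
u = 0, v = 1/2 ↦ 1  ≥
u = 0, v = 1 ↦ 1  ≥
u = 1/2, v = 0 ↦ 1  ≥
u = 1/2, v = 1/2 ↦ 1/2  <
u = 1/2, v = 1 ↦ 1  ≥
u = 1, v = 0 ↦ 0  <
u = 1, v = 1/2 ↦ 1/2  <
u = 1, v = 1 ↦ 1  ≥
So 5 of the 9 assignments meet the threshold.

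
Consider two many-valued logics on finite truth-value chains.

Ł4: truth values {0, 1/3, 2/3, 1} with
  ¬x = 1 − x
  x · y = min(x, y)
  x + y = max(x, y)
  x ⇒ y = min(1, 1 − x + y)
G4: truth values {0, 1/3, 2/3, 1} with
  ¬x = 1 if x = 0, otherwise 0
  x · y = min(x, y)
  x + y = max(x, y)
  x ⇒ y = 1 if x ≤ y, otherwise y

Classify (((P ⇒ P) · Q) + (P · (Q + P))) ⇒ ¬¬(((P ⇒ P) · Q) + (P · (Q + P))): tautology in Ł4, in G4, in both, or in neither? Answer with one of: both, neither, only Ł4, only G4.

In Ł4: every assignment gives 1 — tautology.
In G4: every assignment gives 1 — tautology.

both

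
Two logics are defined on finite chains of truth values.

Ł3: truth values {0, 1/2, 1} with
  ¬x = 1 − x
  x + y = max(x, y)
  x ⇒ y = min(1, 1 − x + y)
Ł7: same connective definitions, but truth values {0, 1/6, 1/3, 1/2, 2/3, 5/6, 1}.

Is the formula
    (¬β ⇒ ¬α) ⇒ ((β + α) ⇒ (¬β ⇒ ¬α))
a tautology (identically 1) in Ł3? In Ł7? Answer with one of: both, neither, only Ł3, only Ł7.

In Ł3: every assignment gives 1 — tautology.
In Ł7: every assignment gives 1 — tautology.

both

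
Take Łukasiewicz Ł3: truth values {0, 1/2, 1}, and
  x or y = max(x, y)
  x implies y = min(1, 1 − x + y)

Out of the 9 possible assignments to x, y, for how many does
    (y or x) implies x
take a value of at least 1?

6

x = 0, y = 0 ↦ 1  ≥
x = 0, y = 1/2 ↦ 1/2  <
x = 0, y = 1 ↦ 0  <
x = 1/2, y = 0 ↦ 1  ≥
x = 1/2, y = 1/2 ↦ 1  ≥
x = 1/2, y = 1 ↦ 1/2  <
x = 1, y = 0 ↦ 1  ≥
x = 1, y = 1/2 ↦ 1  ≥
x = 1, y = 1 ↦ 1  ≥
So 6 of the 9 assignments meet the threshold.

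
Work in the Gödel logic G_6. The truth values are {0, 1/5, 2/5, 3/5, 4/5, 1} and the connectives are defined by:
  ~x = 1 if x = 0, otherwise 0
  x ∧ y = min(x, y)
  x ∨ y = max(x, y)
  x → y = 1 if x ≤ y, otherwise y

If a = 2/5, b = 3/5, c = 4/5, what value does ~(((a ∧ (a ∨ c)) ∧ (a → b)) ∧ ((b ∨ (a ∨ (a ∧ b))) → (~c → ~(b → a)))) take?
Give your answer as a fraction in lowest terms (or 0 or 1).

0

a ∨ c = 2/5 ∨ 4/5 = 4/5
a ∧ (a ∨ c) = 2/5 ∧ 4/5 = 2/5
a → b = 2/5 → 3/5 = 1
(a ∧ (a ∨ c)) ∧ (a → b) = 2/5 ∧ 1 = 2/5
a ∧ b = 2/5 ∧ 3/5 = 2/5
a ∨ (a ∧ b) = 2/5 ∨ 2/5 = 2/5
b ∨ (a ∨ (a ∧ b)) = 3/5 ∨ 2/5 = 3/5
~c = ~4/5 = 0
b → a = 3/5 → 2/5 = 2/5
~(b → a) = ~2/5 = 0
~c → ~(b → a) = 0 → 0 = 1
(b ∨ (a ∨ (a ∧ b))) → (~c → ~(b → a)) = 3/5 → 1 = 1
((a ∧ (a ∨ c)) ∧ (a → b)) ∧ ((b ∨ (a ∨ (a ∧ b))) → (~c → ~(b → a))) = 2/5 ∧ 1 = 2/5
~(((a ∧ (a ∨ c)) ∧ (a → b)) ∧ ((b ∨ (a ∨ (a ∧ b))) → (~c → ~(b → a)))) = ~2/5 = 0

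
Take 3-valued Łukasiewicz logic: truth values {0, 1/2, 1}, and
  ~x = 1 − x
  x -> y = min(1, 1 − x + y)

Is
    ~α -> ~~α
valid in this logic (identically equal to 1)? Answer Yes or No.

No

Counterexample: take α = 0.
~α = ~0 = 1
~α = ~0 = 1
~~α = ~1 = 0
~α -> ~~α = 1 -> 0 = 0
This gives 0 ≠ 1.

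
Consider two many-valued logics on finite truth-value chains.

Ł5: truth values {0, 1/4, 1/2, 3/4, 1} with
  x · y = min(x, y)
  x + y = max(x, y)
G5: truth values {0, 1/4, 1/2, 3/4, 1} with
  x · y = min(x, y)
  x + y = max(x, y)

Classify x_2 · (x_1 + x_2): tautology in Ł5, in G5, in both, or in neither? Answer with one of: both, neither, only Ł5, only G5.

In Ł5: at x_1 = 0, x_2 = 0 the value is 0 — not a tautology.
In G5: at x_1 = 0, x_2 = 0 the value is 0 — not a tautology.

neither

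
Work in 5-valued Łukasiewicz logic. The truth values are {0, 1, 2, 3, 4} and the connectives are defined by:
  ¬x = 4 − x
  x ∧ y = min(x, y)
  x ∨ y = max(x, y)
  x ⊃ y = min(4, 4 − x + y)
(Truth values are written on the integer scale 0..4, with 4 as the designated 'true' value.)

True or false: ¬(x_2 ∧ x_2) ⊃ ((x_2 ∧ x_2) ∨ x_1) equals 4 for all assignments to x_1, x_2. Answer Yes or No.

Counterexample: take x_1 = 0, x_2 = 0.
x_2 ∧ x_2 = 0 ∧ 0 = 0
¬(x_2 ∧ x_2) = ¬0 = 4
(x_2 ∧ x_2) ∨ x_1 = 0 ∨ 0 = 0
¬(x_2 ∧ x_2) ⊃ ((x_2 ∧ x_2) ∨ x_1) = 4 ⊃ 0 = 0
This gives 0 ≠ 4.

No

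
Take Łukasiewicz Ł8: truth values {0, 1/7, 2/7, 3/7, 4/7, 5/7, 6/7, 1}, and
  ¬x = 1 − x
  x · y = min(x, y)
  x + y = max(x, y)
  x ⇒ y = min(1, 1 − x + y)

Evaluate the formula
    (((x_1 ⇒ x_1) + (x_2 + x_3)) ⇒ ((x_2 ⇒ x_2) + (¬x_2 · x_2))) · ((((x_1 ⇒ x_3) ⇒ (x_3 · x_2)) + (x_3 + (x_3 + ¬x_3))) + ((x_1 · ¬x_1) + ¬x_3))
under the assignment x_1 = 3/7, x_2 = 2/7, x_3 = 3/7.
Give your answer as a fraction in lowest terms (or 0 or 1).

4/7

x_1 ⇒ x_1 = 3/7 ⇒ 3/7 = 1
x_2 + x_3 = 2/7 + 3/7 = 3/7
(x_1 ⇒ x_1) + (x_2 + x_3) = 1 + 3/7 = 1
x_2 ⇒ x_2 = 2/7 ⇒ 2/7 = 1
¬x_2 = ¬2/7 = 5/7
¬x_2 · x_2 = 5/7 · 2/7 = 2/7
(x_2 ⇒ x_2) + (¬x_2 · x_2) = 1 + 2/7 = 1
((x_1 ⇒ x_1) + (x_2 + x_3)) ⇒ ((x_2 ⇒ x_2) + (¬x_2 · x_2)) = 1 ⇒ 1 = 1
x_1 ⇒ x_3 = 3/7 ⇒ 3/7 = 1
x_3 · x_2 = 3/7 · 2/7 = 2/7
(x_1 ⇒ x_3) ⇒ (x_3 · x_2) = 1 ⇒ 2/7 = 2/7
¬x_3 = ¬3/7 = 4/7
x_3 + ¬x_3 = 3/7 + 4/7 = 4/7
x_3 + (x_3 + ¬x_3) = 3/7 + 4/7 = 4/7
((x_1 ⇒ x_3) ⇒ (x_3 · x_2)) + (x_3 + (x_3 + ¬x_3)) = 2/7 + 4/7 = 4/7
¬x_1 = ¬3/7 = 4/7
x_1 · ¬x_1 = 3/7 · 4/7 = 3/7
¬x_3 = ¬3/7 = 4/7
(x_1 · ¬x_1) + ¬x_3 = 3/7 + 4/7 = 4/7
(((x_1 ⇒ x_3) ⇒ (x_3 · x_2)) + (x_3 + (x_3 + ¬x_3))) + ((x_1 · ¬x_1) + ¬x_3) = 4/7 + 4/7 = 4/7
(((x_1 ⇒ x_1) + (x_2 + x_3)) ⇒ ((x_2 ⇒ x_2) + (¬x_2 · x_2))) · ((((x_1 ⇒ x_3) ⇒ (x_3 · x_2)) + (x_3 + (x_3 + ¬x_3))) + ((x_1 · ¬x_1) + ¬x_3)) = 1 · 4/7 = 4/7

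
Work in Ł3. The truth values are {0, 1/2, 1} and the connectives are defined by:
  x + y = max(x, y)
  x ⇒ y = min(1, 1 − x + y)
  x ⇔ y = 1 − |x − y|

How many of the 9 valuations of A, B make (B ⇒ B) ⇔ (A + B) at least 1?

A = 0, B = 0 ↦ 0  <
A = 0, B = 1/2 ↦ 1/2  <
A = 0, B = 1 ↦ 1  ≥
A = 1/2, B = 0 ↦ 1/2  <
A = 1/2, B = 1/2 ↦ 1/2  <
A = 1/2, B = 1 ↦ 1  ≥
A = 1, B = 0 ↦ 1  ≥
A = 1, B = 1/2 ↦ 1  ≥
A = 1, B = 1 ↦ 1  ≥
So 5 of the 9 assignments meet the threshold.

5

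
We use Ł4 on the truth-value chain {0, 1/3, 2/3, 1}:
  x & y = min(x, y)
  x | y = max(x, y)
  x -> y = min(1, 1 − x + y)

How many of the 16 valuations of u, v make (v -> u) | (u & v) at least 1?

u = 0, v = 0 ↦ 1  ≥
u = 0, v = 1/3 ↦ 2/3  <
u = 0, v = 2/3 ↦ 1/3  <
u = 0, v = 1 ↦ 0  <
u = 1/3, v = 0 ↦ 1  ≥
u = 1/3, v = 1/3 ↦ 1  ≥
u = 1/3, v = 2/3 ↦ 2/3  <
u = 1/3, v = 1 ↦ 1/3  <
u = 2/3, v = 0 ↦ 1  ≥
u = 2/3, v = 1/3 ↦ 1  ≥
u = 2/3, v = 2/3 ↦ 1  ≥
u = 2/3, v = 1 ↦ 2/3  <
u = 1, v = 0 ↦ 1  ≥
u = 1, v = 1/3 ↦ 1  ≥
u = 1, v = 2/3 ↦ 1  ≥
u = 1, v = 1 ↦ 1  ≥
So 10 of the 16 assignments meet the threshold.

10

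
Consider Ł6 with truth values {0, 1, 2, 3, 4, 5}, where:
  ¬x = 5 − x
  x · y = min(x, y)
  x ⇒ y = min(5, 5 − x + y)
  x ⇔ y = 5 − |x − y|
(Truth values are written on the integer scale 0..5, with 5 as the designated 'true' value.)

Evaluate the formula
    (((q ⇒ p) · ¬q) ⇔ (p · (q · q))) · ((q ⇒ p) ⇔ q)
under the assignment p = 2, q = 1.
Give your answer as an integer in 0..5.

1

q ⇒ p = 1 ⇒ 2 = 5
¬q = ¬1 = 4
(q ⇒ p) · ¬q = 5 · 4 = 4
q · q = 1 · 1 = 1
p · (q · q) = 2 · 1 = 1
((q ⇒ p) · ¬q) ⇔ (p · (q · q)) = 4 ⇔ 1 = 2
q ⇒ p = 1 ⇒ 2 = 5
(q ⇒ p) ⇔ q = 5 ⇔ 1 = 1
(((q ⇒ p) · ¬q) ⇔ (p · (q · q))) · ((q ⇒ p) ⇔ q) = 2 · 1 = 1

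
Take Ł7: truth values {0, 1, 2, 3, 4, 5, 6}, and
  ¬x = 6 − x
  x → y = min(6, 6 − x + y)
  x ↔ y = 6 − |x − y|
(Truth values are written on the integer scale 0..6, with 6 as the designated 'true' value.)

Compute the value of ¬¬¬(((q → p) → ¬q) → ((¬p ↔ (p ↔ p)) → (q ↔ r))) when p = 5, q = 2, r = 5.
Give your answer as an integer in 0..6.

q → p = 2 → 5 = 6
¬q = ¬2 = 4
(q → p) → ¬q = 6 → 4 = 4
¬p = ¬5 = 1
p ↔ p = 5 ↔ 5 = 6
¬p ↔ (p ↔ p) = 1 ↔ 6 = 1
q ↔ r = 2 ↔ 5 = 3
(¬p ↔ (p ↔ p)) → (q ↔ r) = 1 → 3 = 6
((q → p) → ¬q) → ((¬p ↔ (p ↔ p)) → (q ↔ r)) = 4 → 6 = 6
¬(((q → p) → ¬q) → ((¬p ↔ (p ↔ p)) → (q ↔ r))) = ¬6 = 0
¬¬(((q → p) → ¬q) → ((¬p ↔ (p ↔ p)) → (q ↔ r))) = ¬0 = 6
¬¬¬(((q → p) → ¬q) → ((¬p ↔ (p ↔ p)) → (q ↔ r))) = ¬6 = 0

0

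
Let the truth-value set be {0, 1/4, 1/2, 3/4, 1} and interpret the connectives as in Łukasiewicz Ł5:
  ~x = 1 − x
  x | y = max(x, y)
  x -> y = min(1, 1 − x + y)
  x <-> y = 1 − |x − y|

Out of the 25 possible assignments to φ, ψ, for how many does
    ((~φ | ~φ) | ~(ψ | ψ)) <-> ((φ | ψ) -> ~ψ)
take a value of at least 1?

value 1: 12 assignments (counts)
value 3/4: 8 assignments
value 1/2: 3 assignments
value 1/4: 1 assignment
value 0: 1 assignment
So 12 of the 25 assignments meet the threshold.

12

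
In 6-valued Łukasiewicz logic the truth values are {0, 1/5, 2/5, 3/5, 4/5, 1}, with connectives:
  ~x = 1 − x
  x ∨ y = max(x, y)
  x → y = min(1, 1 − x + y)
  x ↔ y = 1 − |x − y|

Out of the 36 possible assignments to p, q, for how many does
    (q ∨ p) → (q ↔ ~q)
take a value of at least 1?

14

value 1: 14 assignments (counts)
value 4/5: 4 assignments
value 3/5: 7 assignments
value 2/5: 3 assignments
value 1/5: 1 assignment
value 0: 7 assignments
So 14 of the 36 assignments meet the threshold.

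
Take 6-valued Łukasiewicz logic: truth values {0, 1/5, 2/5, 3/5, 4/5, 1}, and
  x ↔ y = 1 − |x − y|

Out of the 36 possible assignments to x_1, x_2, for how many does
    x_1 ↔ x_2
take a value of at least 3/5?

value 1: 6 assignments (counts)
value 4/5: 10 assignments (counts)
value 3/5: 8 assignments (counts)
value 2/5: 6 assignments
value 1/5: 4 assignments
value 0: 2 assignments
So 24 of the 36 assignments meet the threshold.

24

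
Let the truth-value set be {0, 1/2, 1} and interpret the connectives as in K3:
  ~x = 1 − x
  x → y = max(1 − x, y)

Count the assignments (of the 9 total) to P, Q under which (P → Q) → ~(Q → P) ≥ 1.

P = 0, Q = 0 ↦ 0  <
P = 0, Q = 1/2 ↦ 1/2  <
P = 0, Q = 1 ↦ 1  ≥
P = 1/2, Q = 0 ↦ 1/2  <
P = 1/2, Q = 1/2 ↦ 1/2  <
P = 1/2, Q = 1 ↦ 1/2  <
P = 1, Q = 0 ↦ 1  ≥
P = 1, Q = 1/2 ↦ 1/2  <
P = 1, Q = 1 ↦ 0  <
So 2 of the 9 assignments meet the threshold.

2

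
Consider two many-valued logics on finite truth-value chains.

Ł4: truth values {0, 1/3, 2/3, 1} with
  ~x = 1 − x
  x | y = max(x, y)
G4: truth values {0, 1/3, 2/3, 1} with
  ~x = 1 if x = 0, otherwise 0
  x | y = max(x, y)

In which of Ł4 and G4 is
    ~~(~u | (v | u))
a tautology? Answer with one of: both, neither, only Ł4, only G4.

only G4

In Ł4: at u = 1/3, v = 0 the value is 2/3 — not a tautology.
In G4: every assignment gives 1 — tautology.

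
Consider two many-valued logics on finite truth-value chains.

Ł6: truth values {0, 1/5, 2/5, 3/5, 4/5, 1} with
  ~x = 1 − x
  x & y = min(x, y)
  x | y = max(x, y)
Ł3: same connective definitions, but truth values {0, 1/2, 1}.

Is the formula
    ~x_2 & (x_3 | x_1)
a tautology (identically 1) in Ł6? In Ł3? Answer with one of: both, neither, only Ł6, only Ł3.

In Ł6: at x_1 = 0, x_2 = 0, x_3 = 0 the value is 0 — not a tautology.
In Ł3: at x_1 = 0, x_2 = 0, x_3 = 0 the value is 0 — not a tautology.

neither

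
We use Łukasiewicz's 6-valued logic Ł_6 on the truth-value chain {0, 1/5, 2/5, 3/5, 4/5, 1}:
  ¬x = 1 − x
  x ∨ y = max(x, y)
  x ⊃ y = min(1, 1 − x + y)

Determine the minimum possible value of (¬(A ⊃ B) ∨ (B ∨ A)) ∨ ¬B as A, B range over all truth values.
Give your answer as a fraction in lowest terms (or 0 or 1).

3/5

Take A = 0, B = 2/5:
A ⊃ B = 0 ⊃ 2/5 = 1
¬(A ⊃ B) = ¬1 = 0
B ∨ A = 2/5 ∨ 0 = 2/5
¬(A ⊃ B) ∨ (B ∨ A) = 0 ∨ 2/5 = 2/5
¬B = ¬2/5 = 3/5
(¬(A ⊃ B) ∨ (B ∨ A)) ∨ ¬B = 2/5 ∨ 3/5 = 3/5
No assignment yields a value below 3/5, so this is the minimum.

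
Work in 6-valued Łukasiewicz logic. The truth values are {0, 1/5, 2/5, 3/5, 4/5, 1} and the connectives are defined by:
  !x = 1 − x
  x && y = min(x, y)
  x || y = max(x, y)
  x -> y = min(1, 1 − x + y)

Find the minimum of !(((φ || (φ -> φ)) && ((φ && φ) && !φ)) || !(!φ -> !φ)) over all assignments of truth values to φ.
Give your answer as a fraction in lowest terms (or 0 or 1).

Take φ = 2/5:
φ -> φ = 2/5 -> 2/5 = 1
φ || (φ -> φ) = 2/5 || 1 = 1
φ && φ = 2/5 && 2/5 = 2/5
!φ = !2/5 = 3/5
(φ && φ) && !φ = 2/5 && 3/5 = 2/5
(φ || (φ -> φ)) && ((φ && φ) && !φ) = 1 && 2/5 = 2/5
!φ = !2/5 = 3/5
!φ = !2/5 = 3/5
!φ -> !φ = 3/5 -> 3/5 = 1
!(!φ -> !φ) = !1 = 0
((φ || (φ -> φ)) && ((φ && φ) && !φ)) || !(!φ -> !φ) = 2/5 || 0 = 2/5
!(((φ || (φ -> φ)) && ((φ && φ) && !φ)) || !(!φ -> !φ)) = !2/5 = 3/5
No assignment yields a value below 3/5, so this is the minimum.

3/5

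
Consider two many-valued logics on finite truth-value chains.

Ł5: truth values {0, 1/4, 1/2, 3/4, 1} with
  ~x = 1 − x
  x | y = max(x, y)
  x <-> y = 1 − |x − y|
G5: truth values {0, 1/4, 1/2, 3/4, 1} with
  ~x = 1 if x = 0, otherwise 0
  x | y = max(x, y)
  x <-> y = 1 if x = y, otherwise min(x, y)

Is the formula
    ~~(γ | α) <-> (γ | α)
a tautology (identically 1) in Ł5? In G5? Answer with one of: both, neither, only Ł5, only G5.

only Ł5

In Ł5: every assignment gives 1 — tautology.
In G5: at α = 0, γ = 1/4 the value is 1/4 — not a tautology.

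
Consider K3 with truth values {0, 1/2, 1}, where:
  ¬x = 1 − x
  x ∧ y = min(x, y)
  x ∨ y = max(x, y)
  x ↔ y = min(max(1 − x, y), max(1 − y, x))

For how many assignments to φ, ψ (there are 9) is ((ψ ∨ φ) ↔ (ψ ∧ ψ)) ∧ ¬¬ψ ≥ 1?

3

φ = 0, ψ = 0 ↦ 0  <
φ = 0, ψ = 1/2 ↦ 1/2  <
φ = 0, ψ = 1 ↦ 1  ≥
φ = 1/2, ψ = 0 ↦ 0  <
φ = 1/2, ψ = 1/2 ↦ 1/2  <
φ = 1/2, ψ = 1 ↦ 1  ≥
φ = 1, ψ = 0 ↦ 0  <
φ = 1, ψ = 1/2 ↦ 1/2  <
φ = 1, ψ = 1 ↦ 1  ≥
So 3 of the 9 assignments meet the threshold.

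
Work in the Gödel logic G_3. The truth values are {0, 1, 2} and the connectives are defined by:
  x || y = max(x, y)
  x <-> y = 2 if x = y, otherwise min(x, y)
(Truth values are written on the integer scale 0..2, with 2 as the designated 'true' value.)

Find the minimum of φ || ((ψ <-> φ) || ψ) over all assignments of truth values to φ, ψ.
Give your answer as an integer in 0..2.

Take φ = 0, ψ = 1:
ψ <-> φ = 1 <-> 0 = 0
(ψ <-> φ) || ψ = 0 || 1 = 1
φ || ((ψ <-> φ) || ψ) = 0 || 1 = 1
No assignment yields a value below 1, so this is the minimum.

1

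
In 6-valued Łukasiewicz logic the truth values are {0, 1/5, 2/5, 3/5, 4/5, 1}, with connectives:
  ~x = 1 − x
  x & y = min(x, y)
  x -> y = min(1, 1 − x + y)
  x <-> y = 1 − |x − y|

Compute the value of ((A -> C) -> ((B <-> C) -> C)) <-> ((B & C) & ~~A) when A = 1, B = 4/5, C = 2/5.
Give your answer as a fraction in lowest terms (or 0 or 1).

A -> C = 1 -> 2/5 = 2/5
B <-> C = 4/5 <-> 2/5 = 3/5
(B <-> C) -> C = 3/5 -> 2/5 = 4/5
(A -> C) -> ((B <-> C) -> C) = 2/5 -> 4/5 = 1
B & C = 4/5 & 2/5 = 2/5
~A = ~1 = 0
~~A = ~0 = 1
(B & C) & ~~A = 2/5 & 1 = 2/5
((A -> C) -> ((B <-> C) -> C)) <-> ((B & C) & ~~A) = 1 <-> 2/5 = 2/5

2/5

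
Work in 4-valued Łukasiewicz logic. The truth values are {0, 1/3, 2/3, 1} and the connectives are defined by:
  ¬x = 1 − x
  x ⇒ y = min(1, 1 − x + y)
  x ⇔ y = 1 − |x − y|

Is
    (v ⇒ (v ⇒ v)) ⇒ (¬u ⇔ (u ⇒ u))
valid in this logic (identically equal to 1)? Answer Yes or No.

Counterexample: take u = 1/3, v = 0.
v ⇒ v = 0 ⇒ 0 = 1
v ⇒ (v ⇒ v) = 0 ⇒ 1 = 1
¬u = ¬1/3 = 2/3
u ⇒ u = 1/3 ⇒ 1/3 = 1
¬u ⇔ (u ⇒ u) = 2/3 ⇔ 1 = 2/3
(v ⇒ (v ⇒ v)) ⇒ (¬u ⇔ (u ⇒ u)) = 1 ⇒ 2/3 = 2/3
This gives 2/3 ≠ 1.

No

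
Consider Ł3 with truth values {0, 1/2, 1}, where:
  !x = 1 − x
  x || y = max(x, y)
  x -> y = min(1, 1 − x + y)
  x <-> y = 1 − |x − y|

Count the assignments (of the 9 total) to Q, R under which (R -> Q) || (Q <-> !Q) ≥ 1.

7

Q = 0, R = 0 ↦ 1  ≥
Q = 0, R = 1/2 ↦ 1/2  <
Q = 0, R = 1 ↦ 0  <
Q = 1/2, R = 0 ↦ 1  ≥
Q = 1/2, R = 1/2 ↦ 1  ≥
Q = 1/2, R = 1 ↦ 1  ≥
Q = 1, R = 0 ↦ 1  ≥
Q = 1, R = 1/2 ↦ 1  ≥
Q = 1, R = 1 ↦ 1  ≥
So 7 of the 9 assignments meet the threshold.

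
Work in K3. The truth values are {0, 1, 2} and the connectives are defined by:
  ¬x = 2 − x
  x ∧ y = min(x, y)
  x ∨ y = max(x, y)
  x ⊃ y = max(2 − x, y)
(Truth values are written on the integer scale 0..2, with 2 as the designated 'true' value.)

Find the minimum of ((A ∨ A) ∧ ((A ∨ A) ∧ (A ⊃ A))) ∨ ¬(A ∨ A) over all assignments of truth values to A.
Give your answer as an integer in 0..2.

Take A = 1:
A ∨ A = 1 ∨ 1 = 1
A ∨ A = 1 ∨ 1 = 1
A ⊃ A = 1 ⊃ 1 = 1
(A ∨ A) ∧ (A ⊃ A) = 1 ∧ 1 = 1
(A ∨ A) ∧ ((A ∨ A) ∧ (A ⊃ A)) = 1 ∧ 1 = 1
A ∨ A = 1 ∨ 1 = 1
¬(A ∨ A) = ¬1 = 1
((A ∨ A) ∧ ((A ∨ A) ∧ (A ⊃ A))) ∨ ¬(A ∨ A) = 1 ∨ 1 = 1
No assignment yields a value below 1, so this is the minimum.

1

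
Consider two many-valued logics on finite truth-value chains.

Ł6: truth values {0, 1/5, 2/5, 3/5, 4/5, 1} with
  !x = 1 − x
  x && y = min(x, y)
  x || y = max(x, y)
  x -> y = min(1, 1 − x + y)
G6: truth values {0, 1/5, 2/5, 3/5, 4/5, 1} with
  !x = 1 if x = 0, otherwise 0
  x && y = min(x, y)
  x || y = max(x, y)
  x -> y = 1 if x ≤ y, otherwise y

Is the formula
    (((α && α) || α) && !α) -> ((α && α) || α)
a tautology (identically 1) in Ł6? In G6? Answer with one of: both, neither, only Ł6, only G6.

both

In Ł6: every assignment gives 1 — tautology.
In G6: every assignment gives 1 — tautology.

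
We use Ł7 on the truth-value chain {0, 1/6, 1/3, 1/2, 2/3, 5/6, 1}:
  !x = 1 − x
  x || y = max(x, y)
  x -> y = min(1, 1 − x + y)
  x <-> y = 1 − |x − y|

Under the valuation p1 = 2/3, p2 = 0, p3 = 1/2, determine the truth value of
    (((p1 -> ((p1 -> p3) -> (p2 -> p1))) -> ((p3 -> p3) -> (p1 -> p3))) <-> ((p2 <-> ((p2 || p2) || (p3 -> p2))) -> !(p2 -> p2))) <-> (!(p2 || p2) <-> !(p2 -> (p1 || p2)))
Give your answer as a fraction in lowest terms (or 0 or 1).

p1 -> p3 = 2/3 -> 1/2 = 5/6
p2 -> p1 = 0 -> 2/3 = 1
(p1 -> p3) -> (p2 -> p1) = 5/6 -> 1 = 1
p1 -> ((p1 -> p3) -> (p2 -> p1)) = 2/3 -> 1 = 1
p3 -> p3 = 1/2 -> 1/2 = 1
p1 -> p3 = 2/3 -> 1/2 = 5/6
(p3 -> p3) -> (p1 -> p3) = 1 -> 5/6 = 5/6
(p1 -> ((p1 -> p3) -> (p2 -> p1))) -> ((p3 -> p3) -> (p1 -> p3)) = 1 -> 5/6 = 5/6
p2 || p2 = 0 || 0 = 0
p3 -> p2 = 1/2 -> 0 = 1/2
(p2 || p2) || (p3 -> p2) = 0 || 1/2 = 1/2
p2 <-> ((p2 || p2) || (p3 -> p2)) = 0 <-> 1/2 = 1/2
p2 -> p2 = 0 -> 0 = 1
!(p2 -> p2) = !1 = 0
(p2 <-> ((p2 || p2) || (p3 -> p2))) -> !(p2 -> p2) = 1/2 -> 0 = 1/2
((p1 -> ((p1 -> p3) -> (p2 -> p1))) -> ((p3 -> p3) -> (p1 -> p3))) <-> ((p2 <-> ((p2 || p2) || (p3 -> p2))) -> !(p2 -> p2)) = 5/6 <-> 1/2 = 2/3
p2 || p2 = 0 || 0 = 0
!(p2 || p2) = !0 = 1
p1 || p2 = 2/3 || 0 = 2/3
p2 -> (p1 || p2) = 0 -> 2/3 = 1
!(p2 -> (p1 || p2)) = !1 = 0
!(p2 || p2) <-> !(p2 -> (p1 || p2)) = 1 <-> 0 = 0
(((p1 -> ((p1 -> p3) -> (p2 -> p1))) -> ((p3 -> p3) -> (p1 -> p3))) <-> ((p2 <-> ((p2 || p2) || (p3 -> p2))) -> !(p2 -> p2))) <-> (!(p2 || p2) <-> !(p2 -> (p1 || p2))) = 2/3 <-> 0 = 1/3

1/3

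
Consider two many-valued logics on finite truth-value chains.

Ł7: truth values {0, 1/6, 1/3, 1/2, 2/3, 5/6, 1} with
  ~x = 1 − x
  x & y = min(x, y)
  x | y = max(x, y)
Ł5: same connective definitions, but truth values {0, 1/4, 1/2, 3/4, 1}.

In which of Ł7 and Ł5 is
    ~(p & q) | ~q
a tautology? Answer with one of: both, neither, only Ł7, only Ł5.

In Ł7: at p = 1/6, q = 1/6 the value is 5/6 — not a tautology.
In Ł5: at p = 1/4, q = 1/4 the value is 3/4 — not a tautology.

neither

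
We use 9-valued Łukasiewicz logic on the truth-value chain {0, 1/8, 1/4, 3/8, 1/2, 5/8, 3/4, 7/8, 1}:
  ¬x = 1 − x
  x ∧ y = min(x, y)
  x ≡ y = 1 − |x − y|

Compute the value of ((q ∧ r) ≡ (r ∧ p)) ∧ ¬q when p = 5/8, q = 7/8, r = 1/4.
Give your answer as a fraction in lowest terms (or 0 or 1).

q ∧ r = 7/8 ∧ 1/4 = 1/4
r ∧ p = 1/4 ∧ 5/8 = 1/4
(q ∧ r) ≡ (r ∧ p) = 1/4 ≡ 1/4 = 1
¬q = ¬7/8 = 1/8
((q ∧ r) ≡ (r ∧ p)) ∧ ¬q = 1 ∧ 1/8 = 1/8

1/8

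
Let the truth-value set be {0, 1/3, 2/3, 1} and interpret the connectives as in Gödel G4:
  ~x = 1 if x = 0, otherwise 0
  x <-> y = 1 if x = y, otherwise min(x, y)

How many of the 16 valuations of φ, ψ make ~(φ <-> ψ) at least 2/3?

6

φ = 0, ψ = 0 ↦ 0  <
φ = 0, ψ = 1/3 ↦ 1  ≥
φ = 0, ψ = 2/3 ↦ 1  ≥
φ = 0, ψ = 1 ↦ 1  ≥
φ = 1/3, ψ = 0 ↦ 1  ≥
φ = 1/3, ψ = 1/3 ↦ 0  <
φ = 1/3, ψ = 2/3 ↦ 0  <
φ = 1/3, ψ = 1 ↦ 0  <
φ = 2/3, ψ = 0 ↦ 1  ≥
φ = 2/3, ψ = 1/3 ↦ 0  <
φ = 2/3, ψ = 2/3 ↦ 0  <
φ = 2/3, ψ = 1 ↦ 0  <
φ = 1, ψ = 0 ↦ 1  ≥
φ = 1, ψ = 1/3 ↦ 0  <
φ = 1, ψ = 2/3 ↦ 0  <
φ = 1, ψ = 1 ↦ 0  <
So 6 of the 16 assignments meet the threshold.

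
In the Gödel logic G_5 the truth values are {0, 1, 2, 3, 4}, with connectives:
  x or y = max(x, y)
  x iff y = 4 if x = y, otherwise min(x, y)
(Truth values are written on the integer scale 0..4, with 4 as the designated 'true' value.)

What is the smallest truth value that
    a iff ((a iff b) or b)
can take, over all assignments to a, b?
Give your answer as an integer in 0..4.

Take a = 0, b = 0:
a iff b = 0 iff 0 = 4
(a iff b) or b = 4 or 0 = 4
a iff ((a iff b) or b) = 0 iff 4 = 0
No assignment yields a value below 0, so this is the minimum.

0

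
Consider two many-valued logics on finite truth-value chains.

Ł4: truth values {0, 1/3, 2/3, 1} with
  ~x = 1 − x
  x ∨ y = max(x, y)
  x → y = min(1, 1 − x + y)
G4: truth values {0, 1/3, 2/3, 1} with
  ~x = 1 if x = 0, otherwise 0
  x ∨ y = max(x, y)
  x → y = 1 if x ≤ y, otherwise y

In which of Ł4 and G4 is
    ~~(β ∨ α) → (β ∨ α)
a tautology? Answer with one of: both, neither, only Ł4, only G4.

only Ł4

In Ł4: every assignment gives 1 — tautology.
In G4: at α = 0, β = 1/3 the value is 1/3 — not a tautology.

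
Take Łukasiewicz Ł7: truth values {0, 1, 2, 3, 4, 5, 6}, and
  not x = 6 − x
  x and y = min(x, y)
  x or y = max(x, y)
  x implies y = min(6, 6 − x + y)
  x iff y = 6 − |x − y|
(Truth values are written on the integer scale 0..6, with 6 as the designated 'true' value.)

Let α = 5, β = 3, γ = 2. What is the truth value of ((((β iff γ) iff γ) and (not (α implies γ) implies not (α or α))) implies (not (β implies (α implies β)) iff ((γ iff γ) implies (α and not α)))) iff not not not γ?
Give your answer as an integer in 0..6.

4

β iff γ = 3 iff 2 = 5
(β iff γ) iff γ = 5 iff 2 = 3
α implies γ = 5 implies 2 = 3
not (α implies γ) = not 3 = 3
α or α = 5 or 5 = 5
not (α or α) = not 5 = 1
not (α implies γ) implies not (α or α) = 3 implies 1 = 4
((β iff γ) iff γ) and (not (α implies γ) implies not (α or α)) = 3 and 4 = 3
α implies β = 5 implies 3 = 4
β implies (α implies β) = 3 implies 4 = 6
not (β implies (α implies β)) = not 6 = 0
γ iff γ = 2 iff 2 = 6
not α = not 5 = 1
α and not α = 5 and 1 = 1
(γ iff γ) implies (α and not α) = 6 implies 1 = 1
not (β implies (α implies β)) iff ((γ iff γ) implies (α and not α)) = 0 iff 1 = 5
(((β iff γ) iff γ) and (not (α implies γ) implies not (α or α))) implies (not (β implies (α implies β)) iff ((γ iff γ) implies (α and not α))) = 3 implies 5 = 6
not γ = not 2 = 4
not not γ = not 4 = 2
not not not γ = not 2 = 4
((((β iff γ) iff γ) and (not (α implies γ) implies not (α or α))) implies (not (β implies (α implies β)) iff ((γ iff γ) implies (α and not α)))) iff not not not γ = 6 iff 4 = 4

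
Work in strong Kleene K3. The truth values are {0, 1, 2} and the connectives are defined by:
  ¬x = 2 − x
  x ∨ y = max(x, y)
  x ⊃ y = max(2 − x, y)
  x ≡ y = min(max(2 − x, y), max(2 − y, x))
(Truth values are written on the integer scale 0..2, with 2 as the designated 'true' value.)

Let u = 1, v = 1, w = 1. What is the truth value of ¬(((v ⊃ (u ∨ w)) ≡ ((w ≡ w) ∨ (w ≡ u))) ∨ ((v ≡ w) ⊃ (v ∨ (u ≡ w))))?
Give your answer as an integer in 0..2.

1

u ∨ w = 1 ∨ 1 = 1
v ⊃ (u ∨ w) = 1 ⊃ 1 = 1
w ≡ w = 1 ≡ 1 = 1
w ≡ u = 1 ≡ 1 = 1
(w ≡ w) ∨ (w ≡ u) = 1 ∨ 1 = 1
(v ⊃ (u ∨ w)) ≡ ((w ≡ w) ∨ (w ≡ u)) = 1 ≡ 1 = 1
v ≡ w = 1 ≡ 1 = 1
u ≡ w = 1 ≡ 1 = 1
v ∨ (u ≡ w) = 1 ∨ 1 = 1
(v ≡ w) ⊃ (v ∨ (u ≡ w)) = 1 ⊃ 1 = 1
((v ⊃ (u ∨ w)) ≡ ((w ≡ w) ∨ (w ≡ u))) ∨ ((v ≡ w) ⊃ (v ∨ (u ≡ w))) = 1 ∨ 1 = 1
¬(((v ⊃ (u ∨ w)) ≡ ((w ≡ w) ∨ (w ≡ u))) ∨ ((v ≡ w) ⊃ (v ∨ (u ≡ w)))) = ¬1 = 1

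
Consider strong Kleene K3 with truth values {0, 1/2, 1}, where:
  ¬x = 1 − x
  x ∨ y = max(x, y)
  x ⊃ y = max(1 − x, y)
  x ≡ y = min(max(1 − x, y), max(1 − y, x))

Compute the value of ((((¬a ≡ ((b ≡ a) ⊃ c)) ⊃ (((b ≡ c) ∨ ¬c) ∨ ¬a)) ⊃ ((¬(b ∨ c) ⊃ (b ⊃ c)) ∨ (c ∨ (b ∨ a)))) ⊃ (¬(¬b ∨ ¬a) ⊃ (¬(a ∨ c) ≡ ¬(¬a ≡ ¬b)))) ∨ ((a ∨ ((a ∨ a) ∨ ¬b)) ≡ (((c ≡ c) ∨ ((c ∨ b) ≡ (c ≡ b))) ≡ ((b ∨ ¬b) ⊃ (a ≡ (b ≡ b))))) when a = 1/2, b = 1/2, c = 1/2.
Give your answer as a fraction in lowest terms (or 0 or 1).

¬a = ¬1/2 = 1/2
b ≡ a = 1/2 ≡ 1/2 = 1/2
(b ≡ a) ⊃ c = 1/2 ⊃ 1/2 = 1/2
¬a ≡ ((b ≡ a) ⊃ c) = 1/2 ≡ 1/2 = 1/2
b ≡ c = 1/2 ≡ 1/2 = 1/2
¬c = ¬1/2 = 1/2
(b ≡ c) ∨ ¬c = 1/2 ∨ 1/2 = 1/2
¬a = ¬1/2 = 1/2
((b ≡ c) ∨ ¬c) ∨ ¬a = 1/2 ∨ 1/2 = 1/2
(¬a ≡ ((b ≡ a) ⊃ c)) ⊃ (((b ≡ c) ∨ ¬c) ∨ ¬a) = 1/2 ⊃ 1/2 = 1/2
b ∨ c = 1/2 ∨ 1/2 = 1/2
¬(b ∨ c) = ¬1/2 = 1/2
b ⊃ c = 1/2 ⊃ 1/2 = 1/2
¬(b ∨ c) ⊃ (b ⊃ c) = 1/2 ⊃ 1/2 = 1/2
b ∨ a = 1/2 ∨ 1/2 = 1/2
c ∨ (b ∨ a) = 1/2 ∨ 1/2 = 1/2
(¬(b ∨ c) ⊃ (b ⊃ c)) ∨ (c ∨ (b ∨ a)) = 1/2 ∨ 1/2 = 1/2
((¬a ≡ ((b ≡ a) ⊃ c)) ⊃ (((b ≡ c) ∨ ¬c) ∨ ¬a)) ⊃ ((¬(b ∨ c) ⊃ (b ⊃ c)) ∨ (c ∨ (b ∨ a))) = 1/2 ⊃ 1/2 = 1/2
¬b = ¬1/2 = 1/2
¬a = ¬1/2 = 1/2
¬b ∨ ¬a = 1/2 ∨ 1/2 = 1/2
¬(¬b ∨ ¬a) = ¬1/2 = 1/2
a ∨ c = 1/2 ∨ 1/2 = 1/2
¬(a ∨ c) = ¬1/2 = 1/2
¬a = ¬1/2 = 1/2
¬b = ¬1/2 = 1/2
¬a ≡ ¬b = 1/2 ≡ 1/2 = 1/2
¬(¬a ≡ ¬b) = ¬1/2 = 1/2
¬(a ∨ c) ≡ ¬(¬a ≡ ¬b) = 1/2 ≡ 1/2 = 1/2
¬(¬b ∨ ¬a) ⊃ (¬(a ∨ c) ≡ ¬(¬a ≡ ¬b)) = 1/2 ⊃ 1/2 = 1/2
(((¬a ≡ ((b ≡ a) ⊃ c)) ⊃ (((b ≡ c) ∨ ¬c) ∨ ¬a)) ⊃ ((¬(b ∨ c) ⊃ (b ⊃ c)) ∨ (c ∨ (b ∨ a)))) ⊃ (¬(¬b ∨ ¬a) ⊃ (¬(a ∨ c) ≡ ¬(¬a ≡ ¬b))) = 1/2 ⊃ 1/2 = 1/2
a ∨ a = 1/2 ∨ 1/2 = 1/2
¬b = ¬1/2 = 1/2
(a ∨ a) ∨ ¬b = 1/2 ∨ 1/2 = 1/2
a ∨ ((a ∨ a) ∨ ¬b) = 1/2 ∨ 1/2 = 1/2
c ≡ c = 1/2 ≡ 1/2 = 1/2
c ∨ b = 1/2 ∨ 1/2 = 1/2
c ≡ b = 1/2 ≡ 1/2 = 1/2
(c ∨ b) ≡ (c ≡ b) = 1/2 ≡ 1/2 = 1/2
(c ≡ c) ∨ ((c ∨ b) ≡ (c ≡ b)) = 1/2 ∨ 1/2 = 1/2
¬b = ¬1/2 = 1/2
b ∨ ¬b = 1/2 ∨ 1/2 = 1/2
b ≡ b = 1/2 ≡ 1/2 = 1/2
a ≡ (b ≡ b) = 1/2 ≡ 1/2 = 1/2
(b ∨ ¬b) ⊃ (a ≡ (b ≡ b)) = 1/2 ⊃ 1/2 = 1/2
((c ≡ c) ∨ ((c ∨ b) ≡ (c ≡ b))) ≡ ((b ∨ ¬b) ⊃ (a ≡ (b ≡ b))) = 1/2 ≡ 1/2 = 1/2
(a ∨ ((a ∨ a) ∨ ¬b)) ≡ (((c ≡ c) ∨ ((c ∨ b) ≡ (c ≡ b))) ≡ ((b ∨ ¬b) ⊃ (a ≡ (b ≡ b)))) = 1/2 ≡ 1/2 = 1/2
((((¬a ≡ ((b ≡ a) ⊃ c)) ⊃ (((b ≡ c) ∨ ¬c) ∨ ¬a)) ⊃ ((¬(b ∨ c) ⊃ (b ⊃ c)) ∨ (c ∨ (b ∨ a)))) ⊃ (¬(¬b ∨ ¬a) ⊃ (¬(a ∨ c) ≡ ¬(¬a ≡ ¬b)))) ∨ ((a ∨ ((a ∨ a) ∨ ¬b)) ≡ (((c ≡ c) ∨ ((c ∨ b) ≡ (c ≡ b))) ≡ ((b ∨ ¬b) ⊃ (a ≡ (b ≡ b))))) = 1/2 ∨ 1/2 = 1/2

1/2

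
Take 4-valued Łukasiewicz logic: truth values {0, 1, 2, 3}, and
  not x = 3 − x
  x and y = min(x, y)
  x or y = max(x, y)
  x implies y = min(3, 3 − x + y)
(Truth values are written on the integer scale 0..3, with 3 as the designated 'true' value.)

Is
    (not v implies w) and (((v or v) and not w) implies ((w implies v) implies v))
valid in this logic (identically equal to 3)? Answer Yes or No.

No

Counterexample: take v = 0, w = 0.
not v = not 0 = 3
not v implies w = 3 implies 0 = 0
v or v = 0 or 0 = 0
not w = not 0 = 3
(v or v) and not w = 0 and 3 = 0
w implies v = 0 implies 0 = 3
(w implies v) implies v = 3 implies 0 = 0
((v or v) and not w) implies ((w implies v) implies v) = 0 implies 0 = 3
(not v implies w) and (((v or v) and not w) implies ((w implies v) implies v)) = 0 and 3 = 0
This gives 0 ≠ 3.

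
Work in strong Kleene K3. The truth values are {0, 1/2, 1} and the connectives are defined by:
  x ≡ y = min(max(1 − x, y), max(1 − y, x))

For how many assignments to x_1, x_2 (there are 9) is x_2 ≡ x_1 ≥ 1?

x_1 = 0, x_2 = 0 ↦ 1  ≥
x_1 = 0, x_2 = 1/2 ↦ 1/2  <
x_1 = 0, x_2 = 1 ↦ 0  <
x_1 = 1/2, x_2 = 0 ↦ 1/2  <
x_1 = 1/2, x_2 = 1/2 ↦ 1/2  <
x_1 = 1/2, x_2 = 1 ↦ 1/2  <
x_1 = 1, x_2 = 0 ↦ 0  <
x_1 = 1, x_2 = 1/2 ↦ 1/2  <
x_1 = 1, x_2 = 1 ↦ 1  ≥
So 2 of the 9 assignments meet the threshold.

2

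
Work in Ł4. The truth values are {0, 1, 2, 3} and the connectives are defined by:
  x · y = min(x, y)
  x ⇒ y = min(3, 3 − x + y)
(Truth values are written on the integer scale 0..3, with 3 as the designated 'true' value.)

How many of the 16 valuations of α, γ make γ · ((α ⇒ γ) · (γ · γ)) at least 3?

α = 0, γ = 0 ↦ 0  <
α = 0, γ = 1 ↦ 1  <
α = 0, γ = 2 ↦ 2  <
α = 0, γ = 3 ↦ 3  ≥
α = 1, γ = 0 ↦ 0  <
α = 1, γ = 1 ↦ 1  <
α = 1, γ = 2 ↦ 2  <
α = 1, γ = 3 ↦ 3  ≥
α = 2, γ = 0 ↦ 0  <
α = 2, γ = 1 ↦ 1  <
α = 2, γ = 2 ↦ 2  <
α = 2, γ = 3 ↦ 3  ≥
α = 3, γ = 0 ↦ 0  <
α = 3, γ = 1 ↦ 1  <
α = 3, γ = 2 ↦ 2  <
α = 3, γ = 3 ↦ 3  ≥
So 4 of the 16 assignments meet the threshold.

4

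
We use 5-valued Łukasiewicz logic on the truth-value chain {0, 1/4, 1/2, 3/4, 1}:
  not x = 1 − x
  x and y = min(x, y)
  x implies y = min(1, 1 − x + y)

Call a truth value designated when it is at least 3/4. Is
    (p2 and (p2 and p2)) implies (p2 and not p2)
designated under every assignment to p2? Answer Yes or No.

Counterexample: take p2 = 3/4.
p2 and p2 = 3/4 and 3/4 = 3/4
p2 and (p2 and p2) = 3/4 and 3/4 = 3/4
not p2 = not 3/4 = 1/4
p2 and not p2 = 3/4 and 1/4 = 1/4
(p2 and (p2 and p2)) implies (p2 and not p2) = 3/4 implies 1/4 = 1/2
This gives 1/2, which is below 3/4.

No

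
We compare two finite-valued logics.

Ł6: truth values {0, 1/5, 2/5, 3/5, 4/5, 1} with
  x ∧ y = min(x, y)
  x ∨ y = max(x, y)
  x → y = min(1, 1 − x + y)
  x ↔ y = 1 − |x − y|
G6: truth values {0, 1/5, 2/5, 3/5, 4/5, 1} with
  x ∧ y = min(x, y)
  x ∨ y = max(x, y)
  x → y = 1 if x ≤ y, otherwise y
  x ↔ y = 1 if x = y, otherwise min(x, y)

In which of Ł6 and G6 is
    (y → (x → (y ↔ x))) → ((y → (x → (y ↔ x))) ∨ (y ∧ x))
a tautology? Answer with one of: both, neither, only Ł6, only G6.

both

In Ł6: every assignment gives 1 — tautology.
In G6: every assignment gives 1 — tautology.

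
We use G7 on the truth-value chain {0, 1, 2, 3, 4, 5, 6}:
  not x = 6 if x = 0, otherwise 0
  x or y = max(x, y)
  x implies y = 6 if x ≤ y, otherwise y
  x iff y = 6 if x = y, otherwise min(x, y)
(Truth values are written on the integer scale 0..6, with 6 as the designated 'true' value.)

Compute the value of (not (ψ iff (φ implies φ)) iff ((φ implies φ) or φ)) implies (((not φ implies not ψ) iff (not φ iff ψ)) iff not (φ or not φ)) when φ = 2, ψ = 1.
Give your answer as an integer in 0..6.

φ implies φ = 2 implies 2 = 6
ψ iff (φ implies φ) = 1 iff 6 = 1
not (ψ iff (φ implies φ)) = not 1 = 0
φ implies φ = 2 implies 2 = 6
(φ implies φ) or φ = 6 or 2 = 6
not (ψ iff (φ implies φ)) iff ((φ implies φ) or φ) = 0 iff 6 = 0
not φ = not 2 = 0
not ψ = not 1 = 0
not φ implies not ψ = 0 implies 0 = 6
not φ = not 2 = 0
not φ iff ψ = 0 iff 1 = 0
(not φ implies not ψ) iff (not φ iff ψ) = 6 iff 0 = 0
not φ = not 2 = 0
φ or not φ = 2 or 0 = 2
not (φ or not φ) = not 2 = 0
((not φ implies not ψ) iff (not φ iff ψ)) iff not (φ or not φ) = 0 iff 0 = 6
(not (ψ iff (φ implies φ)) iff ((φ implies φ) or φ)) implies (((not φ implies not ψ) iff (not φ iff ψ)) iff not (φ or not φ)) = 0 implies 6 = 6

6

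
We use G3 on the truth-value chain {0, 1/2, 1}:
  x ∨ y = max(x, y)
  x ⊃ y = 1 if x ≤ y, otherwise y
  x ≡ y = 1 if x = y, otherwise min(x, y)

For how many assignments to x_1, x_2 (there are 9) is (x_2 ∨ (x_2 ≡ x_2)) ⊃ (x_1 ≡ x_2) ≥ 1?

x_1 = 0, x_2 = 0 ↦ 1  ≥
x_1 = 0, x_2 = 1/2 ↦ 0  <
x_1 = 0, x_2 = 1 ↦ 0  <
x_1 = 1/2, x_2 = 0 ↦ 0  <
x_1 = 1/2, x_2 = 1/2 ↦ 1  ≥
x_1 = 1/2, x_2 = 1 ↦ 1/2  <
x_1 = 1, x_2 = 0 ↦ 0  <
x_1 = 1, x_2 = 1/2 ↦ 1/2  <
x_1 = 1, x_2 = 1 ↦ 1  ≥
So 3 of the 9 assignments meet the threshold.

3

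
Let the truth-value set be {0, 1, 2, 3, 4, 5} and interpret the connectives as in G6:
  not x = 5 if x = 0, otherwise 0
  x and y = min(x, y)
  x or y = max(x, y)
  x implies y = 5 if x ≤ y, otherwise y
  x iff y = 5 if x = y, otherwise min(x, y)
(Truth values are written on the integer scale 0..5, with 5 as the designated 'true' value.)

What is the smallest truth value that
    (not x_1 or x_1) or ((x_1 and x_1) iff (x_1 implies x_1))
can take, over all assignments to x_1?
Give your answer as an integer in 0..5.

Take x_1 = 1:
not x_1 = not 1 = 0
not x_1 or x_1 = 0 or 1 = 1
x_1 and x_1 = 1 and 1 = 1
x_1 implies x_1 = 1 implies 1 = 5
(x_1 and x_1) iff (x_1 implies x_1) = 1 iff 5 = 1
(not x_1 or x_1) or ((x_1 and x_1) iff (x_1 implies x_1)) = 1 or 1 = 1
No assignment yields a value below 1, so this is the minimum.

1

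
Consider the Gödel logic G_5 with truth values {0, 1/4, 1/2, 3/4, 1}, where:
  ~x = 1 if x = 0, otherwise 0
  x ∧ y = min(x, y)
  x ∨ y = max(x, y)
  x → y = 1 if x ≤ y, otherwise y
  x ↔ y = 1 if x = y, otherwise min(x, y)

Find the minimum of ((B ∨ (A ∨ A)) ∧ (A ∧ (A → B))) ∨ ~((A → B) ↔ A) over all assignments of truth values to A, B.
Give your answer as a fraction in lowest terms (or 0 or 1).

1/4

Take A = 1/4, B = 1/4:
A ∨ A = 1/4 ∨ 1/4 = 1/4
B ∨ (A ∨ A) = 1/4 ∨ 1/4 = 1/4
A → B = 1/4 → 1/4 = 1
A ∧ (A → B) = 1/4 ∧ 1 = 1/4
(B ∨ (A ∨ A)) ∧ (A ∧ (A → B)) = 1/4 ∧ 1/4 = 1/4
A → B = 1/4 → 1/4 = 1
(A → B) ↔ A = 1 ↔ 1/4 = 1/4
~((A → B) ↔ A) = ~1/4 = 0
((B ∨ (A ∨ A)) ∧ (A ∧ (A → B))) ∨ ~((A → B) ↔ A) = 1/4 ∨ 0 = 1/4
No assignment yields a value below 1/4, so this is the minimum.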